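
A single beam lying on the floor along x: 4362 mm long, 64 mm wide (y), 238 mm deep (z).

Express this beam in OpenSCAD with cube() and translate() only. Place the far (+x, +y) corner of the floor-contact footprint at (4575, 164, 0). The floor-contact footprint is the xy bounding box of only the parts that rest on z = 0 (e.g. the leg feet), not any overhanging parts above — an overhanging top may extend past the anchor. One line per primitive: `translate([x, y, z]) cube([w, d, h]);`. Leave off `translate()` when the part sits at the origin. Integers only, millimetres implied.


translate([213, 100, 0]) cube([4362, 64, 238]);


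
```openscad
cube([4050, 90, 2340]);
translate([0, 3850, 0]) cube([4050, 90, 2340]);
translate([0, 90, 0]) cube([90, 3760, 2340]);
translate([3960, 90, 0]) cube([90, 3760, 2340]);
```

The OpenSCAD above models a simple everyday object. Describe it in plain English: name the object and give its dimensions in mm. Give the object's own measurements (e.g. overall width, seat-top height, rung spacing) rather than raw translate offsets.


The wall frame of a small rectangular building: four walls, each 2340 mm tall and 90 mm thick, enclosing a footprint 4050 mm (x) by 3940 mm (y) outside-to-outside, with no floor or roof. The front and back walls (the −y and +y sides) span the full width; the two side walls fit between them.


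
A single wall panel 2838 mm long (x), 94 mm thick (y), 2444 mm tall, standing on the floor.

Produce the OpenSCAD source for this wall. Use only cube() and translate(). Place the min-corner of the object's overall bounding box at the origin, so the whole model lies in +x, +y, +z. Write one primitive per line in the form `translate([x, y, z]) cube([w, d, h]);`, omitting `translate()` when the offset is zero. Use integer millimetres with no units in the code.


cube([2838, 94, 2444]);


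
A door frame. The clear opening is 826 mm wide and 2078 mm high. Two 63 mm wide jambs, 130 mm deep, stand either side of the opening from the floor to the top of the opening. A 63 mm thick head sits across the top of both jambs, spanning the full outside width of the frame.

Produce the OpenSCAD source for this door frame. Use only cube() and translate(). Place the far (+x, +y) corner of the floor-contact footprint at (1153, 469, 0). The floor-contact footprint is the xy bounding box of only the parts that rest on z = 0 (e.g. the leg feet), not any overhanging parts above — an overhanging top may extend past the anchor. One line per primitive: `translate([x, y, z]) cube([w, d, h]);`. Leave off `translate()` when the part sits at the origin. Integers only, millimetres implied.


translate([201, 339, 0]) cube([63, 130, 2078]);
translate([1090, 339, 0]) cube([63, 130, 2078]);
translate([201, 339, 2078]) cube([952, 130, 63]);


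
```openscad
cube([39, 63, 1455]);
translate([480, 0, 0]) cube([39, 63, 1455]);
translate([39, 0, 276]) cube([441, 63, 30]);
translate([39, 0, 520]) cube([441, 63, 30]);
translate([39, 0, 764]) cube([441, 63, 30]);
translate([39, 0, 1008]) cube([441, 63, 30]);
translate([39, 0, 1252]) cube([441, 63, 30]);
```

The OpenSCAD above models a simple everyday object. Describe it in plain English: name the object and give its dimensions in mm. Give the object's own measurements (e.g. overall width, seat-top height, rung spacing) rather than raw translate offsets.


A straight ladder. Two 39×63 mm vertical rails, 1455 mm tall, stand 519 mm apart (outside-to-outside) with their front faces coplanar on the −y side. 5 rungs, each 63 mm deep and 30 mm tall, span between the inner faces of the rails, front faces flush with the rails. The lowest rung's underside is at z = 276 mm and rungs are spaced 244 mm apart (underside to underside).


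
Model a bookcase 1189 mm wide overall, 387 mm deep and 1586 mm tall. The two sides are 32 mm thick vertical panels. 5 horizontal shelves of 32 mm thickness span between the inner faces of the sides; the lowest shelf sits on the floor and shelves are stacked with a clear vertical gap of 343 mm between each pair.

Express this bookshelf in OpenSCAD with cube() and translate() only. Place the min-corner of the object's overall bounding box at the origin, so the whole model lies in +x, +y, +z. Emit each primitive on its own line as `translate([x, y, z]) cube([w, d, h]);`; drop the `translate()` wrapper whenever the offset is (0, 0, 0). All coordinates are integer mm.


cube([32, 387, 1586]);
translate([1157, 0, 0]) cube([32, 387, 1586]);
translate([32, 0, 0]) cube([1125, 387, 32]);
translate([32, 0, 375]) cube([1125, 387, 32]);
translate([32, 0, 750]) cube([1125, 387, 32]);
translate([32, 0, 1125]) cube([1125, 387, 32]);
translate([32, 0, 1500]) cube([1125, 387, 32]);


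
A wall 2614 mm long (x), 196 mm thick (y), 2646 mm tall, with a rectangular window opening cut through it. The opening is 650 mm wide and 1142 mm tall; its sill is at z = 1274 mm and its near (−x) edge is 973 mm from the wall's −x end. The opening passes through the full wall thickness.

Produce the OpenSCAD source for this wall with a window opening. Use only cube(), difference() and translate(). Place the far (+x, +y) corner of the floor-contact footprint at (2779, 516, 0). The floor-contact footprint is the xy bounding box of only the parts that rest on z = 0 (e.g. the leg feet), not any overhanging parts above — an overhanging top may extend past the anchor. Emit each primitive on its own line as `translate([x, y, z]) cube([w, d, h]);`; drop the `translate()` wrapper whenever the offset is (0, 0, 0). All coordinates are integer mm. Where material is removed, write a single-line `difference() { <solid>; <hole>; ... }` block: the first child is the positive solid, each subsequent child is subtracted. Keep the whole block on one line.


difference() { translate([165, 320, 0]) cube([2614, 196, 2646]); translate([1138, 320, 1274]) cube([650, 196, 1142]); }


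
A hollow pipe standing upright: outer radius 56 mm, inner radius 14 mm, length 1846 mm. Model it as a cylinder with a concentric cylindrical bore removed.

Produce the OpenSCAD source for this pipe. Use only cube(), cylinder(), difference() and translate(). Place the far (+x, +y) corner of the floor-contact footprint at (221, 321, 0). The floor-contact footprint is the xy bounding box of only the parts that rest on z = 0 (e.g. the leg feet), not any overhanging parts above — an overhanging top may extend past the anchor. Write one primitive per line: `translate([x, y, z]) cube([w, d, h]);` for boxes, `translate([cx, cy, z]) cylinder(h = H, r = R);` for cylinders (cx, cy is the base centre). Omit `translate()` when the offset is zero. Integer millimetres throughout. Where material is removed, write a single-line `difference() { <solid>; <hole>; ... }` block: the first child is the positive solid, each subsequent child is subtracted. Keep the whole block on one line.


difference() { translate([165, 265, 0]) cylinder(h = 1846, r = 56); translate([165, 265, 0]) cylinder(h = 1846, r = 14); }


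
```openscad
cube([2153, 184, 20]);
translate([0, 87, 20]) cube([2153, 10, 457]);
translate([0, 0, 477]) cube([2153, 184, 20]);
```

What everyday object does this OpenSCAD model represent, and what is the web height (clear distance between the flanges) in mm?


An I-beam. The web height is 457 mm.

Two wide flanges with a thin centred web — an I-beam. Overall 497 mm minus two 20 mm flanges gives a web of 497 − 2·20 = 457 mm.


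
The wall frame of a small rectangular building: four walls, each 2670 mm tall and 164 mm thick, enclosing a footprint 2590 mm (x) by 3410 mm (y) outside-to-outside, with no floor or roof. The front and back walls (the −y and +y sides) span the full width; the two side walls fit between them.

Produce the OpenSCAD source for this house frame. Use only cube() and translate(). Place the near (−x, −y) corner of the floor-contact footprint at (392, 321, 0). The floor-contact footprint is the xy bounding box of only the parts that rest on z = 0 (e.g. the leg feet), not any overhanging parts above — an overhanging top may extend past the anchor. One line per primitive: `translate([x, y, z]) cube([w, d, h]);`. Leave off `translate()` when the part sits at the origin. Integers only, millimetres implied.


translate([392, 321, 0]) cube([2590, 164, 2670]);
translate([392, 3567, 0]) cube([2590, 164, 2670]);
translate([392, 485, 0]) cube([164, 3082, 2670]);
translate([2818, 485, 0]) cube([164, 3082, 2670]);


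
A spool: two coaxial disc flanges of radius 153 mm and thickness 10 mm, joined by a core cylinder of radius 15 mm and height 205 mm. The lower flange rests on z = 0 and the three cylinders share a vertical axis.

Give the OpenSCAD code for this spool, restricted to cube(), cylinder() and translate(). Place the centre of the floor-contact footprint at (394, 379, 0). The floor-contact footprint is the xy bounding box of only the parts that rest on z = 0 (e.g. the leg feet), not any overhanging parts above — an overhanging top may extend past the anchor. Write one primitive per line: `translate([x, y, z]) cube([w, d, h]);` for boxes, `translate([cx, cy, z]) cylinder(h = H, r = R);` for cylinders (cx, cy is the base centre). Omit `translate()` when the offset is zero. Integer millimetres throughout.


translate([394, 379, 0]) cylinder(h = 10, r = 153);
translate([394, 379, 10]) cylinder(h = 205, r = 15);
translate([394, 379, 215]) cylinder(h = 10, r = 153);


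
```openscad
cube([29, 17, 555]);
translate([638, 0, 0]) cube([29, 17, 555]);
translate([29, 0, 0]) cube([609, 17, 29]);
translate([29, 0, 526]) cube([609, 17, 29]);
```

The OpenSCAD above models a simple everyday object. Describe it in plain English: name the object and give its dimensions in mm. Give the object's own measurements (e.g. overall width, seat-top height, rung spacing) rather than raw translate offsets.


A rectangular picture frame lying in the x–z plane (depth along y). The opening is 609 mm wide (x) by 497 mm tall (z), surrounded by a border 29 mm wide on all four sides. The frame is 17 mm deep and is made of two full-height vertical stiles with two horizontal rails fitted between them.


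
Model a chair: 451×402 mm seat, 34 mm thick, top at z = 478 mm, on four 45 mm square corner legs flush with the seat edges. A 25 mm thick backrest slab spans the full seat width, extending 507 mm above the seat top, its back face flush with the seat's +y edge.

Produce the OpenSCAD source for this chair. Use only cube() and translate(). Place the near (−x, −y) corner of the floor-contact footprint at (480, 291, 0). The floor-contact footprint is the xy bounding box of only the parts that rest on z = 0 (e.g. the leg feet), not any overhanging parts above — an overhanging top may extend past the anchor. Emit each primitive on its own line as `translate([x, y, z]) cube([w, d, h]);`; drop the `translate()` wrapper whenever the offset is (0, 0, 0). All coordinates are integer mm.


translate([480, 291, 444]) cube([451, 402, 34]);
translate([480, 291, 0]) cube([45, 45, 444]);
translate([886, 291, 0]) cube([45, 45, 444]);
translate([480, 648, 0]) cube([45, 45, 444]);
translate([886, 648, 0]) cube([45, 45, 444]);
translate([480, 668, 478]) cube([451, 25, 507]);


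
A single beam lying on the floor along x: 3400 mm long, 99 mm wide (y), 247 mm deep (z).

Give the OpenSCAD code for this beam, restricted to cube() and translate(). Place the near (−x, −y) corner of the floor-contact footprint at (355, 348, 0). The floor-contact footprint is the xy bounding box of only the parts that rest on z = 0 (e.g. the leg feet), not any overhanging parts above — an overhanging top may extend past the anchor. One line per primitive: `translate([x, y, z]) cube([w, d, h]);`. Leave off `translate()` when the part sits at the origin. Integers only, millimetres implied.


translate([355, 348, 0]) cube([3400, 99, 247]);


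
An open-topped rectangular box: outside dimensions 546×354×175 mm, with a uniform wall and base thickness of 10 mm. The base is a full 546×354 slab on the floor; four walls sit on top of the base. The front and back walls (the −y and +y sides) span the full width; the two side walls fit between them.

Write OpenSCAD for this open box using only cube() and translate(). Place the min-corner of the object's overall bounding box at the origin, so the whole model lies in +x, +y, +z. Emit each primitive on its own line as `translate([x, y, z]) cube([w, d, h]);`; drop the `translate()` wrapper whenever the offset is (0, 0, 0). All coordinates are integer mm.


cube([546, 354, 10]);
translate([0, 0, 10]) cube([546, 10, 165]);
translate([0, 344, 10]) cube([546, 10, 165]);
translate([0, 10, 10]) cube([10, 334, 165]);
translate([536, 10, 10]) cube([10, 334, 165]);


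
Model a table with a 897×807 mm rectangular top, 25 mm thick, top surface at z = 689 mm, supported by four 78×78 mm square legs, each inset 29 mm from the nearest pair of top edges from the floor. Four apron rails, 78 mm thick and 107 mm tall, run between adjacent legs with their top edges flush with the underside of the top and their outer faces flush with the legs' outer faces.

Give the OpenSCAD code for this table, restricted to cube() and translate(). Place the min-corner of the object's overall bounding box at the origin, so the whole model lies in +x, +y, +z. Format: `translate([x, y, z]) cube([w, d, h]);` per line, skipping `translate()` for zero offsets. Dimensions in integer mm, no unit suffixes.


translate([0, 0, 664]) cube([897, 807, 25]);
translate([29, 29, 0]) cube([78, 78, 664]);
translate([790, 29, 0]) cube([78, 78, 664]);
translate([29, 700, 0]) cube([78, 78, 664]);
translate([790, 700, 0]) cube([78, 78, 664]);
translate([107, 29, 557]) cube([683, 78, 107]);
translate([107, 700, 557]) cube([683, 78, 107]);
translate([29, 107, 557]) cube([78, 593, 107]);
translate([790, 107, 557]) cube([78, 593, 107]);


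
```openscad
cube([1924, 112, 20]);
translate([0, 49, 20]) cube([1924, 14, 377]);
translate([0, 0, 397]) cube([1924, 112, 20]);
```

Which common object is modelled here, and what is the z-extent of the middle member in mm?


An I-beam. The web height is 377 mm.

Two wide flanges with a thin centred web — an I-beam. Overall 417 mm minus two 20 mm flanges gives a web of 417 − 2·20 = 377 mm.


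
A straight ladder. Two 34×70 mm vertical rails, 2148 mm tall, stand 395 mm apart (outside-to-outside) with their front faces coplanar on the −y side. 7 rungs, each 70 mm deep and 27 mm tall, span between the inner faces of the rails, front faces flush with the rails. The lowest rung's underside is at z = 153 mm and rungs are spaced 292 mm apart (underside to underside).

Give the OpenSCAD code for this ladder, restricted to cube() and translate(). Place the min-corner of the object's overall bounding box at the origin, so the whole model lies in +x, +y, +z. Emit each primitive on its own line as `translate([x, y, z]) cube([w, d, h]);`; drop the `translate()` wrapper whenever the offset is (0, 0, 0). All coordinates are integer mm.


cube([34, 70, 2148]);
translate([361, 0, 0]) cube([34, 70, 2148]);
translate([34, 0, 153]) cube([327, 70, 27]);
translate([34, 0, 445]) cube([327, 70, 27]);
translate([34, 0, 737]) cube([327, 70, 27]);
translate([34, 0, 1029]) cube([327, 70, 27]);
translate([34, 0, 1321]) cube([327, 70, 27]);
translate([34, 0, 1613]) cube([327, 70, 27]);
translate([34, 0, 1905]) cube([327, 70, 27]);


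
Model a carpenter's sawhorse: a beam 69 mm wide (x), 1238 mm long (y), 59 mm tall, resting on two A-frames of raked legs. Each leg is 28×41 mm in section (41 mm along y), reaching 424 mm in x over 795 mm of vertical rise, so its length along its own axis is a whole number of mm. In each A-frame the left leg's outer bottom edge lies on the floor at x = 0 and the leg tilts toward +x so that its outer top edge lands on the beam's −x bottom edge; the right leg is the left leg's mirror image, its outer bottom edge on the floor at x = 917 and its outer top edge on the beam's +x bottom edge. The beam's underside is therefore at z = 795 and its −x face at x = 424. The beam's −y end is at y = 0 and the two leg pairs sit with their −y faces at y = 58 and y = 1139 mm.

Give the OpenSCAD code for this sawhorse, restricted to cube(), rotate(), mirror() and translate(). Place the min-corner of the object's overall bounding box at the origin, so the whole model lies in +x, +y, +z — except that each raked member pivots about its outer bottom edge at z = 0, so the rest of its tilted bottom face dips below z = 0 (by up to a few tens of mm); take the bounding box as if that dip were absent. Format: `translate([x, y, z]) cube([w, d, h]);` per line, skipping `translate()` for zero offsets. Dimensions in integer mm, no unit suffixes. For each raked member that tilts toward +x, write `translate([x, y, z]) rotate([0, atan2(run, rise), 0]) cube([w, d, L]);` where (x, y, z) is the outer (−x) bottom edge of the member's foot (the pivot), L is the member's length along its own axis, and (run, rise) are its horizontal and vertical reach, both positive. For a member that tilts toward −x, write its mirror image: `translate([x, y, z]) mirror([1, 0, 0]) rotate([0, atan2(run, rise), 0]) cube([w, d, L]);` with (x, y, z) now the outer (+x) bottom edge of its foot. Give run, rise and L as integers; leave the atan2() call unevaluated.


translate([424, 0, 795]) cube([69, 1238, 59]);
translate([0, 58, 0]) rotate([0, atan2(424, 795), 0]) cube([28, 41, 901]);
translate([917, 58, 0]) mirror([1, 0, 0]) rotate([0, atan2(424, 795), 0]) cube([28, 41, 901]);
translate([0, 1139, 0]) rotate([0, atan2(424, 795), 0]) cube([28, 41, 901]);
translate([917, 1139, 0]) mirror([1, 0, 0]) rotate([0, atan2(424, 795), 0]) cube([28, 41, 901]);


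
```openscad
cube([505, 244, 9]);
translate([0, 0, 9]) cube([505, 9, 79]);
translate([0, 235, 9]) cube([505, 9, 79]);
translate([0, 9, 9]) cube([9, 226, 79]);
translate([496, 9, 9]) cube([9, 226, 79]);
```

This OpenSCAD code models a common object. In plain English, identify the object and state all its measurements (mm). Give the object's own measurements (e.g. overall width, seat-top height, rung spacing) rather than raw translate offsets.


An open-topped rectangular box: outside dimensions 505×244×88 mm, with a uniform wall and base thickness of 9 mm. The base is a full 505×244 slab on the floor; four walls sit on top of the base. The front and back walls (the −y and +y sides) span the full width; the two side walls fit between them.


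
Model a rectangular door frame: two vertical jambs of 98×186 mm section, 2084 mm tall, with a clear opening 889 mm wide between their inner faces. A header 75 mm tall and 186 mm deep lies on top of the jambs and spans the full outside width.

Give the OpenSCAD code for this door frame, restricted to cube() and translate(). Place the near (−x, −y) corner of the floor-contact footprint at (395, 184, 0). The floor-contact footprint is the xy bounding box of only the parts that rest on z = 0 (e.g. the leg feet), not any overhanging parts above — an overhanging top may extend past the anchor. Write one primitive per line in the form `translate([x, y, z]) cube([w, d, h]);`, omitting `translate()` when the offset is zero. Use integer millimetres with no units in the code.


translate([395, 184, 0]) cube([98, 186, 2084]);
translate([1382, 184, 0]) cube([98, 186, 2084]);
translate([395, 184, 2084]) cube([1085, 186, 75]);


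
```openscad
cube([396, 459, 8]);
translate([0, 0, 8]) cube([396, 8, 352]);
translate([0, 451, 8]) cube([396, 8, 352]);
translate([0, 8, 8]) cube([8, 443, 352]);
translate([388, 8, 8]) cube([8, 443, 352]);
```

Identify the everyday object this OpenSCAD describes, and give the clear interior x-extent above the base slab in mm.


An open box. The internal width is 380 mm.

A 396×459 base slab with four walls standing on it — an open box. The base is 396 mm wide and the walls are 8 mm thick, so the internal width is 396 − 2 × 8 = 380 mm.


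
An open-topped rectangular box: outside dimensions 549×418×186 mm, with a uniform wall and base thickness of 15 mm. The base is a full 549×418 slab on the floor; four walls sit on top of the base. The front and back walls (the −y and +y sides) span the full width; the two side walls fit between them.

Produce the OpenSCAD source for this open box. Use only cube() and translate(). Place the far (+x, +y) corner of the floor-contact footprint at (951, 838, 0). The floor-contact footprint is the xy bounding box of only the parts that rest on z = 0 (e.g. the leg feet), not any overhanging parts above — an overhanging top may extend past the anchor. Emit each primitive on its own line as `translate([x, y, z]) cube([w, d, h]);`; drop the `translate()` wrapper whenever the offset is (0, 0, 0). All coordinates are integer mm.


translate([402, 420, 0]) cube([549, 418, 15]);
translate([402, 420, 15]) cube([549, 15, 171]);
translate([402, 823, 15]) cube([549, 15, 171]);
translate([402, 435, 15]) cube([15, 388, 171]);
translate([936, 435, 15]) cube([15, 388, 171]);


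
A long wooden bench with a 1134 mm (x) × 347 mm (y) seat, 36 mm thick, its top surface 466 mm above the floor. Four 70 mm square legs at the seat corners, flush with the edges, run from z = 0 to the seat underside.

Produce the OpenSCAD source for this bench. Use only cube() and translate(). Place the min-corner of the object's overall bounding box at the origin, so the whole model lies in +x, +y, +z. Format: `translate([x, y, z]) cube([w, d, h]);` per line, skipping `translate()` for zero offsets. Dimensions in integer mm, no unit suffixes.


translate([0, 0, 430]) cube([1134, 347, 36]);
cube([70, 70, 430]);
translate([0, 277, 0]) cube([70, 70, 430]);
translate([1064, 0, 0]) cube([70, 70, 430]);
translate([1064, 277, 0]) cube([70, 70, 430]);


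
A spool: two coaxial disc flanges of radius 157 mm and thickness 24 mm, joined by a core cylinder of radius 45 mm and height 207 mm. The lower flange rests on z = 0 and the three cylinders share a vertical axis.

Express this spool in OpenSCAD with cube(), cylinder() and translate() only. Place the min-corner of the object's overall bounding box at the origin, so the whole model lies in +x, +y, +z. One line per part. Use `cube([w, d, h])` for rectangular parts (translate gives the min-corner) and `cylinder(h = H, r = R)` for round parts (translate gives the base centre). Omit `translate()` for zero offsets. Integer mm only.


translate([157, 157, 0]) cylinder(h = 24, r = 157);
translate([157, 157, 24]) cylinder(h = 207, r = 45);
translate([157, 157, 231]) cylinder(h = 24, r = 157);


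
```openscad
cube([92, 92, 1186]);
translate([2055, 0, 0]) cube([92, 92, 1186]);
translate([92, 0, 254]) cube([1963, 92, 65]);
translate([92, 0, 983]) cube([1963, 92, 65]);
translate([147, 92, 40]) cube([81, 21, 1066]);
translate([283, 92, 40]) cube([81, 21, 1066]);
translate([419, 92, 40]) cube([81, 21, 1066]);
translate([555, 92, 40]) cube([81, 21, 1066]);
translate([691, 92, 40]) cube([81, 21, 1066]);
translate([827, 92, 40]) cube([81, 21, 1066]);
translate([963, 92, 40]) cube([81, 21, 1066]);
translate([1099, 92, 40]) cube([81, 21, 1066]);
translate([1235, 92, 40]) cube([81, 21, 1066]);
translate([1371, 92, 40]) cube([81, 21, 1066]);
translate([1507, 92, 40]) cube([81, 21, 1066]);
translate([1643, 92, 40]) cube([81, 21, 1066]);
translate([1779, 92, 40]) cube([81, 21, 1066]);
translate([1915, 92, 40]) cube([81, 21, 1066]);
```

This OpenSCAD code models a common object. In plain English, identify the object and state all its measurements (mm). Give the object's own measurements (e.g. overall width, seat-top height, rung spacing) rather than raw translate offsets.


A fence section. Two 92×92 mm posts, 1186 mm tall, stand on the floor with a clear span of 1963 mm between their inner faces. Two horizontal rails of 92×65 mm section span the gap between the posts with their undersides at z = 254 mm and z = 983 mm, flush with the posts' −y face. 14 pickets, each 81 mm wide, 21 mm thick and 1066 mm tall, are fixed to the +y face of the rails with their bottoms at z = 40 mm, spaced across the span with a 55 mm gap after the −x post and between neighbouring pickets, with 59 mm left before the +x post.


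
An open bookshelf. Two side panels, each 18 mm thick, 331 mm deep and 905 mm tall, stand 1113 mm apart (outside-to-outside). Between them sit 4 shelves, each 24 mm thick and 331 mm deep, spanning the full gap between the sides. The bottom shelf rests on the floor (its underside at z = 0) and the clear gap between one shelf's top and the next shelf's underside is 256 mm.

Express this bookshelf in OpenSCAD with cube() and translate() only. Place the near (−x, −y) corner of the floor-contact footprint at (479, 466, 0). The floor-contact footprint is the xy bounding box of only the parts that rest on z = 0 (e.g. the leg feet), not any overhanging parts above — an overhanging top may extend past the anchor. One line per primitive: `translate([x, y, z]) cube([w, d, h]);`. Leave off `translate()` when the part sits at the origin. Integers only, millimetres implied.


translate([479, 466, 0]) cube([18, 331, 905]);
translate([1574, 466, 0]) cube([18, 331, 905]);
translate([497, 466, 0]) cube([1077, 331, 24]);
translate([497, 466, 280]) cube([1077, 331, 24]);
translate([497, 466, 560]) cube([1077, 331, 24]);
translate([497, 466, 840]) cube([1077, 331, 24]);


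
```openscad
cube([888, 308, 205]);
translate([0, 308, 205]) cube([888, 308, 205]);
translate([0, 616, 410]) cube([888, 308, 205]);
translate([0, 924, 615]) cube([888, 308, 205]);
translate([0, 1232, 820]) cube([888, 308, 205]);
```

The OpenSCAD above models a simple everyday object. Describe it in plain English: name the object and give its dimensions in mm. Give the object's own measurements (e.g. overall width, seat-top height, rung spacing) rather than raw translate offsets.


A straight staircase of 5 solid steps. Each step is 888 mm wide (x), 308 mm deep (y, the going) and 205 mm tall (the rise). The first step rests on the floor; each subsequent step sits one going further in +y and one rise higher in +z, directly behind and above the previous step with no overlap.


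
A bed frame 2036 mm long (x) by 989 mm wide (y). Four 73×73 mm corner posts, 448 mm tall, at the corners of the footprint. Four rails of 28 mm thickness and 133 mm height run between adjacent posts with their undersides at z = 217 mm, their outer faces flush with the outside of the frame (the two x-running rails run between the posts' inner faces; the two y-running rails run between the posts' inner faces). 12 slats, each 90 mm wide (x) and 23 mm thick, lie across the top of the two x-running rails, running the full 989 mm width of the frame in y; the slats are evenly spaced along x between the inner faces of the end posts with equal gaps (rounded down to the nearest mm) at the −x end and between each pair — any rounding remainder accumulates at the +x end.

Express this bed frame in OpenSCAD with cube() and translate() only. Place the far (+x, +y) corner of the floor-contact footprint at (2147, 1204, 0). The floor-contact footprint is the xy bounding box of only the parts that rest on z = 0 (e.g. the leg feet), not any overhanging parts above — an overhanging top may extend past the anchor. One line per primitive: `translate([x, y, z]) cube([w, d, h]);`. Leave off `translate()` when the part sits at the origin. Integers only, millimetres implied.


// slat z = rail_z + rail_h = 217 + 133 = 350
// slat gap = ⌊(1890 − 12·90) / 13⌋ = 62
translate([111, 215, 0]) cube([73, 73, 448]);
translate([111, 1131, 0]) cube([73, 73, 448]);
translate([2074, 215, 0]) cube([73, 73, 448]);
translate([2074, 1131, 0]) cube([73, 73, 448]);
translate([184, 215, 217]) cube([1890, 28, 133]);
translate([184, 1176, 217]) cube([1890, 28, 133]);
translate([111, 288, 217]) cube([28, 843, 133]);
translate([2119, 288, 217]) cube([28, 843, 133]);
translate([246, 215, 350]) cube([90, 989, 23]);
translate([398, 215, 350]) cube([90, 989, 23]);
translate([550, 215, 350]) cube([90, 989, 23]);
translate([702, 215, 350]) cube([90, 989, 23]);
translate([854, 215, 350]) cube([90, 989, 23]);
translate([1006, 215, 350]) cube([90, 989, 23]);
translate([1158, 215, 350]) cube([90, 989, 23]);
translate([1310, 215, 350]) cube([90, 989, 23]);
translate([1462, 215, 350]) cube([90, 989, 23]);
translate([1614, 215, 350]) cube([90, 989, 23]);
translate([1766, 215, 350]) cube([90, 989, 23]);
translate([1918, 215, 350]) cube([90, 989, 23]);


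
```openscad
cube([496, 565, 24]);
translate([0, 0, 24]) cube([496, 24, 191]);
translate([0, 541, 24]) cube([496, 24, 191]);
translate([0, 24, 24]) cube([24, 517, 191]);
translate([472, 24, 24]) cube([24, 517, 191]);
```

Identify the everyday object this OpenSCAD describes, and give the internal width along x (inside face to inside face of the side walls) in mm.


An open box. The internal width is 448 mm.

A 496×565 base slab with four walls standing on it — an open box. The base is 496 mm wide and the walls are 24 mm thick, so the internal width is 496 − 2 × 24 = 448 mm.


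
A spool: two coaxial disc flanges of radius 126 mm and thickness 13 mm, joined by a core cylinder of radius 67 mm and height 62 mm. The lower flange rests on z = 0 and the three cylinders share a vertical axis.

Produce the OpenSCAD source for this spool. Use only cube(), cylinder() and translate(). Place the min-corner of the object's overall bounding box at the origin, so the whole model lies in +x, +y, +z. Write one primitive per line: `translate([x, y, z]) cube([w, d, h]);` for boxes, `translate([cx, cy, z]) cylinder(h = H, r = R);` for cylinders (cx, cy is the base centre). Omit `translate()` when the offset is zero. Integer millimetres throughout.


translate([126, 126, 0]) cylinder(h = 13, r = 126);
translate([126, 126, 13]) cylinder(h = 62, r = 67);
translate([126, 126, 75]) cylinder(h = 13, r = 126);


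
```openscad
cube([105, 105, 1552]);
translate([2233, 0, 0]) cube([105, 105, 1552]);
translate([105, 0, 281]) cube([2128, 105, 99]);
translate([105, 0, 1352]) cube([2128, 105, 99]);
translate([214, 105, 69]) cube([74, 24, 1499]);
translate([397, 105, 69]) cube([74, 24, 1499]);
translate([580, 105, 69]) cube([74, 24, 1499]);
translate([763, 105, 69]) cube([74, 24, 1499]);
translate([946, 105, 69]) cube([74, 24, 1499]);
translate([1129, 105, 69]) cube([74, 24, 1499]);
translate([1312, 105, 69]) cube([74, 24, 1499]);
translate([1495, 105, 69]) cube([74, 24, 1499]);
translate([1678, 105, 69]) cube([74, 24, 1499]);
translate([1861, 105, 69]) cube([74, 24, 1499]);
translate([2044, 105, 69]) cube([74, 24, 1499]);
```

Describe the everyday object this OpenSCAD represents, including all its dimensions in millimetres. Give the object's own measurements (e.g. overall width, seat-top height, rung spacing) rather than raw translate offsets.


A fence section. Two 105×105 mm posts, 1552 mm tall, stand on the floor with a clear span of 2128 mm between their inner faces. Two horizontal rails of 105×99 mm section span the gap between the posts with their undersides at z = 281 mm and z = 1352 mm, flush with the posts' −y face. 11 pickets, each 74 mm wide, 24 mm thick and 1499 mm tall, are fixed to the +y face of the rails with their bottoms at z = 69 mm, spaced across the span with a 109 mm gap after the −x post and between neighbouring pickets, with 115 mm left before the +x post.


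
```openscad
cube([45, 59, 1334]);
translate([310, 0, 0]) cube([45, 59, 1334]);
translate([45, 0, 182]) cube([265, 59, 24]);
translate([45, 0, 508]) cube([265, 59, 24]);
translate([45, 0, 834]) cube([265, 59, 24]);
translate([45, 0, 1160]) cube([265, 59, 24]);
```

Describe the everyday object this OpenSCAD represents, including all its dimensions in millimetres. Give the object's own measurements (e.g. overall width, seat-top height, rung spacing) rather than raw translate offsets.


A straight ladder. Two 45×59 mm vertical rails, 1334 mm tall, stand 355 mm apart (outside-to-outside) with their front faces coplanar on the −y side. 4 rungs, each 59 mm deep and 24 mm tall, span between the inner faces of the rails, front faces flush with the rails. The lowest rung's underside is at z = 182 mm and rungs are spaced 326 mm apart (underside to underside).


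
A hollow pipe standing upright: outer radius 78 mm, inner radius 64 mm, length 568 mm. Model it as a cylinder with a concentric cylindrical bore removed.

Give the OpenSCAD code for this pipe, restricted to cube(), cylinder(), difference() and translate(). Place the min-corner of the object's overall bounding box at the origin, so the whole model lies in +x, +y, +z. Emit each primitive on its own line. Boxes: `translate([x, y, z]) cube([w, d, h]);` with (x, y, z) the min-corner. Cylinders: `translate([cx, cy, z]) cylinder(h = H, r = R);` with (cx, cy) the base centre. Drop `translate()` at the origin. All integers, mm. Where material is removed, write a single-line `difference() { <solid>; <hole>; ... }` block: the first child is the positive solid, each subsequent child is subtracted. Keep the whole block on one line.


difference() { translate([78, 78, 0]) cylinder(h = 568, r = 78); translate([78, 78, 0]) cylinder(h = 568, r = 64); }


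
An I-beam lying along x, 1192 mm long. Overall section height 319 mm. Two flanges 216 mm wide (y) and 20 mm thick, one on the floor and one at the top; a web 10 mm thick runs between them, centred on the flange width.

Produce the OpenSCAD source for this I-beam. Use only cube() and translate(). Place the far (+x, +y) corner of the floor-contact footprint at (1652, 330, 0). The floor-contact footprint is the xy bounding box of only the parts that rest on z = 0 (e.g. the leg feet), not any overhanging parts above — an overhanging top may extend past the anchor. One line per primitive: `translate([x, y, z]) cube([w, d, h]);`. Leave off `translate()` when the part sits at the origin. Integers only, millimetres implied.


translate([460, 114, 0]) cube([1192, 216, 20]);
translate([460, 217, 20]) cube([1192, 10, 279]);
translate([460, 114, 299]) cube([1192, 216, 20]);


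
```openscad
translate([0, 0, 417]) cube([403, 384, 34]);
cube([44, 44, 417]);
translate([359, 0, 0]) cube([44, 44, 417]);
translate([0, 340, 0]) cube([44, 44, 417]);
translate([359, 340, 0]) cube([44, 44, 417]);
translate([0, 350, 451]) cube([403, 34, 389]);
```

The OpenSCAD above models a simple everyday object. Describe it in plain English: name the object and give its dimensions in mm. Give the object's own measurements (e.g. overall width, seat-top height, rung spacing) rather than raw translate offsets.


A chair. The seat is a 403×384×34 mm slab with its top at z = 451 mm, on four 44×44 mm corner legs (flush with the seat edges, standing on z = 0). A flat backrest 34 mm thick, 389 mm tall, spans the full seat width and rises from the seat top along its +y edge, rear face flush with the rear of the seat.


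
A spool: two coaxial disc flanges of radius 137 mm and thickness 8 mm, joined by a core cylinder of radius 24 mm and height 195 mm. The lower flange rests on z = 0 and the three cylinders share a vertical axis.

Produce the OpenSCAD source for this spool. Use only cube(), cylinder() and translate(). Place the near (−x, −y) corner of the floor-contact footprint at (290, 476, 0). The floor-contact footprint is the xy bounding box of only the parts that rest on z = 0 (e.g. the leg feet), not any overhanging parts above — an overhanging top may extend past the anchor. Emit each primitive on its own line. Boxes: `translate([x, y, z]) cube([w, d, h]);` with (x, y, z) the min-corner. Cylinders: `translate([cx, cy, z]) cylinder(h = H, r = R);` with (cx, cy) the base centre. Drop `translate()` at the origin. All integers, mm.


translate([427, 613, 0]) cylinder(h = 8, r = 137);
translate([427, 613, 8]) cylinder(h = 195, r = 24);
translate([427, 613, 203]) cylinder(h = 8, r = 137);


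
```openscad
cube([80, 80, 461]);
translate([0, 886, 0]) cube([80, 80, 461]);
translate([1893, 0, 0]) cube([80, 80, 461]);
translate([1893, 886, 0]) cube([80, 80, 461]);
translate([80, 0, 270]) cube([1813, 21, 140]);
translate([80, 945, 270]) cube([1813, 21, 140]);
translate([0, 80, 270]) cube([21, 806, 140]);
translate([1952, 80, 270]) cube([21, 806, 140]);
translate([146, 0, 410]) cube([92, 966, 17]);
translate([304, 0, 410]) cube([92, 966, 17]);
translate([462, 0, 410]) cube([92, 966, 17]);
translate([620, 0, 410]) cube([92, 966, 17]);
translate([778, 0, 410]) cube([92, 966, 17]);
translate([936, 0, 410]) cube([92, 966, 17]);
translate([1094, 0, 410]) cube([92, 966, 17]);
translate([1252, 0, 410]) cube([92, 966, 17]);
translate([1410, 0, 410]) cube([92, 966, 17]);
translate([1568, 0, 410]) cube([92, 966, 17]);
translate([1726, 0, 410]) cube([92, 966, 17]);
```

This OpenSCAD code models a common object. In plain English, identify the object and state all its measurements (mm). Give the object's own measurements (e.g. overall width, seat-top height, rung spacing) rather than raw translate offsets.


A bed frame 1973 mm long (x) by 966 mm wide (y). Four 80×80 mm corner posts, 461 mm tall, at the corners of the footprint. Four rails of 21 mm thickness and 140 mm height run between adjacent posts with their undersides at z = 270 mm, their outer faces flush with the outside of the frame (the two x-running rails run between the posts' inner faces; the two y-running rails run between the posts' inner faces). 11 slats, each 92 mm wide (x) and 17 mm thick, lie across the top of the two x-running rails, running the full 966 mm width of the frame in y; along x they sit between the end posts with a 66 mm gap after the −x posts and between neighbouring slats, leaving 75 mm before the +x posts.


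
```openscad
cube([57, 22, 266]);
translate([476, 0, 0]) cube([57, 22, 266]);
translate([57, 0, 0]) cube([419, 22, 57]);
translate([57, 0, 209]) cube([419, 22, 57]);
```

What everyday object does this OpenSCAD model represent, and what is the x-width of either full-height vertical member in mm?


A picture frame. The border width is 57 mm.

Four thin pieces enclosing a rectangular opening — a picture frame. The two full-height stiles are 266 mm tall; the top rail sits at z = 209 and is 57 mm tall, so the border above the opening is 266 − 209 = 57 mm, matching the stile x-width.


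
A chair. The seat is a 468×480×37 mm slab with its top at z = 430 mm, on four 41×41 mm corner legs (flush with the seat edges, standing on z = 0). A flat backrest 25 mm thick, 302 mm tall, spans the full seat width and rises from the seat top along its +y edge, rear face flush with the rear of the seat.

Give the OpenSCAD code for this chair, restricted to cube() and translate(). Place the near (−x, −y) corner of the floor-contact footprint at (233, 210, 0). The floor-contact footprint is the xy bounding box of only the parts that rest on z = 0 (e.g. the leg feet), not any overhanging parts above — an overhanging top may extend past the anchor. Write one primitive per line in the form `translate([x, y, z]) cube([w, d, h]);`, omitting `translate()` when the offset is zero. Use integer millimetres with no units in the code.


// leg_h = 430 - 37 = 393
translate([233, 210, 393]) cube([468, 480, 37]);
translate([233, 210, 0]) cube([41, 41, 393]);
translate([660, 210, 0]) cube([41, 41, 393]);
translate([233, 649, 0]) cube([41, 41, 393]);
translate([660, 649, 0]) cube([41, 41, 393]);
translate([233, 665, 430]) cube([468, 25, 302]);


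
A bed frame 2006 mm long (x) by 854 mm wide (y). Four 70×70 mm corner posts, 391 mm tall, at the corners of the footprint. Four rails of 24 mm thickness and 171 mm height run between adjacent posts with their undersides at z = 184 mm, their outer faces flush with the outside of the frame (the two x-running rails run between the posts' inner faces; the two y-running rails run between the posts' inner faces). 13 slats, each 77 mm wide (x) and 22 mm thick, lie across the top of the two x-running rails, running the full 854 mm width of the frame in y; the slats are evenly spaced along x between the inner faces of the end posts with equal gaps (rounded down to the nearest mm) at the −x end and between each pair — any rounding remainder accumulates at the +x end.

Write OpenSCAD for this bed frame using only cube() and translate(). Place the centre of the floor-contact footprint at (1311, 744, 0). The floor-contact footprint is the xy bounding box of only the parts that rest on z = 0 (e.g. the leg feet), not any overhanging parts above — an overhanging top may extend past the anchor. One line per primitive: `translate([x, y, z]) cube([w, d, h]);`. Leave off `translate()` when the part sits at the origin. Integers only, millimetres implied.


// slat z = rail_z + rail_h = 184 + 171 = 355
// slat gap = ⌊(1866 − 13·77) / 14⌋ = 61
translate([308, 317, 0]) cube([70, 70, 391]);
translate([308, 1101, 0]) cube([70, 70, 391]);
translate([2244, 317, 0]) cube([70, 70, 391]);
translate([2244, 1101, 0]) cube([70, 70, 391]);
translate([378, 317, 184]) cube([1866, 24, 171]);
translate([378, 1147, 184]) cube([1866, 24, 171]);
translate([308, 387, 184]) cube([24, 714, 171]);
translate([2290, 387, 184]) cube([24, 714, 171]);
translate([439, 317, 355]) cube([77, 854, 22]);
translate([577, 317, 355]) cube([77, 854, 22]);
translate([715, 317, 355]) cube([77, 854, 22]);
translate([853, 317, 355]) cube([77, 854, 22]);
translate([991, 317, 355]) cube([77, 854, 22]);
translate([1129, 317, 355]) cube([77, 854, 22]);
translate([1267, 317, 355]) cube([77, 854, 22]);
translate([1405, 317, 355]) cube([77, 854, 22]);
translate([1543, 317, 355]) cube([77, 854, 22]);
translate([1681, 317, 355]) cube([77, 854, 22]);
translate([1819, 317, 355]) cube([77, 854, 22]);
translate([1957, 317, 355]) cube([77, 854, 22]);
translate([2095, 317, 355]) cube([77, 854, 22]);
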